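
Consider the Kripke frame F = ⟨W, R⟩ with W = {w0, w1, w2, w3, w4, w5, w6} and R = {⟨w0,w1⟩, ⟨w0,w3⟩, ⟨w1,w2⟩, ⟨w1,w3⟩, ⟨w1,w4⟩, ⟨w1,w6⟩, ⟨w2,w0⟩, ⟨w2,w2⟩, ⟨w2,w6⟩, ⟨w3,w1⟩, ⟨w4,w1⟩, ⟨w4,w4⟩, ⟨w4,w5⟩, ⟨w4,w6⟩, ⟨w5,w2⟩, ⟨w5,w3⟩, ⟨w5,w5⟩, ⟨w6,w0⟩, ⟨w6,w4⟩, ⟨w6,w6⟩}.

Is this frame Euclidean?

No

Euclidean: no — w1 R w2 and w1 R w3, but not w2 R w3.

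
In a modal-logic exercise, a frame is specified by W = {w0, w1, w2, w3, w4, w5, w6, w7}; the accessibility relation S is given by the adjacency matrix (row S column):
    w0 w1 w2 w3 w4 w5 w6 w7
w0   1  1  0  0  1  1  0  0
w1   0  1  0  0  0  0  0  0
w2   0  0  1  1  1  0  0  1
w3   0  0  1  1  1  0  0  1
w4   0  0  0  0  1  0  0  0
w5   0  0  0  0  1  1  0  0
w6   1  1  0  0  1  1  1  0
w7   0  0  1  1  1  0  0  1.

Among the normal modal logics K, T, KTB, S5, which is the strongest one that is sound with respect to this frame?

Reflexive (axiom T): yes — every world is S-related to itself.
Symmetric (axiom B): no — w0 S w1 but not w1 S w0.
Euclidean (axiom 5): no — w0 S w1 and w0 S w4, but not w1 S w4.
So F validates K, T; KTB would additionally require S to be symmetric. The strongest is T.

T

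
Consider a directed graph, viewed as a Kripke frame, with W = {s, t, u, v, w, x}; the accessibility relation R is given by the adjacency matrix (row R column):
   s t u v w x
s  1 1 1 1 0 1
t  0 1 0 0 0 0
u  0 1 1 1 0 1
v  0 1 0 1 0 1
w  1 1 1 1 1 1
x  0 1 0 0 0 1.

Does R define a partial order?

Reflexive: yes — every world is R-related to itself.
Transitive: yes — every two-step R-path is closed by a direct edge.
Antisymmetric: yes — no distinct pair is related both ways.
So R is a partial order.

Yes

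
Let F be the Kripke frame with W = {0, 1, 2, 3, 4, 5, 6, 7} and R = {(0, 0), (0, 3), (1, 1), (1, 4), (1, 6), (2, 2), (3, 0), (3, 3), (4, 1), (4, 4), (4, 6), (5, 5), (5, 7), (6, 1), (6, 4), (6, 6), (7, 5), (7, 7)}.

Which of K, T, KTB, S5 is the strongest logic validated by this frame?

S5

Reflexive (axiom T): yes — every world is R-related to itself.
Symmetric (axiom B): yes — every pair in R has its reverse in R.
Euclidean (axiom 5): yes — any two successors of a common world are R-related.
So F validates K, T, KTB, S5. The strongest is S5.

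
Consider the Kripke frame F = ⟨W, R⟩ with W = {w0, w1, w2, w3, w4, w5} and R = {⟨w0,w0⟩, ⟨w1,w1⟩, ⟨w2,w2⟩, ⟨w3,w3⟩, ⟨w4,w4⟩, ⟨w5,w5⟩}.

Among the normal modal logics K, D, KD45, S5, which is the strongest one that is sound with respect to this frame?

S5

Serial (axiom D): yes — every world has a successor (e.g. w0 R w0).
Euclidean (axiom 5): yes — any two successors of a common world are R-related.
Transitive (axiom 4): yes — every two-step R-path is closed by a direct edge.
Reflexive (axiom T): yes — every world is R-related to itself.
So F validates K, D, KD45, S5. The strongest is S5.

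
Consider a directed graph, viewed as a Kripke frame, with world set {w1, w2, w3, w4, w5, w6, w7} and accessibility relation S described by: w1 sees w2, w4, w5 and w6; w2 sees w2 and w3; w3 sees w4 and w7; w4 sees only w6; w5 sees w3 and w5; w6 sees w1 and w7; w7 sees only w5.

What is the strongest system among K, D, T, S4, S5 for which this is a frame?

Serial (axiom D): yes — every world has a successor (e.g. w1 S w2).
Reflexive (axiom T): no — w1 is not related to itself.
Transitive (axiom 4): no — w1 S w2 and w2 S w3, but not w1 S w3.
Euclidean (axiom 5): no — w1 S w2 and w1 S w4, but not w2 S w4.
So F validates K, D; T would additionally require S to be reflexive. The strongest is D.

D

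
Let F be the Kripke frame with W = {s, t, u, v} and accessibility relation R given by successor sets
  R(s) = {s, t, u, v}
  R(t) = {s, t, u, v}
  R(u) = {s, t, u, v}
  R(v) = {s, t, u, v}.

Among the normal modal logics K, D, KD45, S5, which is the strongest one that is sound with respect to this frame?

S5

Serial (axiom D): yes — every world has a successor (e.g. s R s).
Euclidean (axiom 5): yes — any two successors of a common world are R-related.
Transitive (axiom 4): yes — every two-step R-path is closed by a direct edge.
Reflexive (axiom T): yes — every world is R-related to itself.
So F validates K, D, KD45, S5. The strongest is S5.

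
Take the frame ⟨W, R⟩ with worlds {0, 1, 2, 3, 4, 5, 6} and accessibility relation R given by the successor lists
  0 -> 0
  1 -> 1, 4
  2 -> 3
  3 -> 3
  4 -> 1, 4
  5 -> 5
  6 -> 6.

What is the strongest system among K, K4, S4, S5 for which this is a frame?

Transitive (axiom 4): yes — every two-step R-path is closed by a direct edge.
Reflexive (axiom T): no — 2 is not related to itself.
Euclidean (axiom 5): yes — any two successors of a common world are R-related.
So F validates K, K4; S4 would additionally require R to be reflexive. The strongest is K4.

K4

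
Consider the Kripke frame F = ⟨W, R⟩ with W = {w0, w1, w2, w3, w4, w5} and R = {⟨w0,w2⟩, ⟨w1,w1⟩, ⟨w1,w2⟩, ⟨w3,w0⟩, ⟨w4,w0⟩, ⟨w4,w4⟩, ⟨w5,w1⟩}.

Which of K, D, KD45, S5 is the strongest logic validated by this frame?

Serial (axiom D): no — w2 has no R-successor.
Euclidean (axiom 5): no — w0 R w2 and w0 R w2, but not w2 R w2.
Transitive (axiom 4): no — w3 R w0 and w0 R w2, but not w3 R w2.
Reflexive (axiom T): no — w0 is not related to itself.
So F validates K; D would additionally require R to be serial. The strongest is K.

K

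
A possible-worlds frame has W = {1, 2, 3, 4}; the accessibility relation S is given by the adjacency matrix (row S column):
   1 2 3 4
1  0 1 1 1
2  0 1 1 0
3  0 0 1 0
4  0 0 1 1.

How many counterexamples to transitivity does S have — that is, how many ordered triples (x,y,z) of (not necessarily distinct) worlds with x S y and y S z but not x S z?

0

S is transitive; there are no such tuples.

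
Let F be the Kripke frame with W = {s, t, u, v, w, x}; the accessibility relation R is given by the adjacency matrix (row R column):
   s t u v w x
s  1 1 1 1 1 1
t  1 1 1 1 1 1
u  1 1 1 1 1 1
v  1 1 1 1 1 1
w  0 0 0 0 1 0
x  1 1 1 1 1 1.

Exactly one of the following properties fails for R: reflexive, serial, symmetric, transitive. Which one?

symmetric

Reflexive: yes — every world is R-related to itself.
Serial: yes — every world has a successor (e.g. s R s).
Symmetric: no — s R w but not w R s.
Transitive: yes — every two-step R-path is closed by a direct edge.
Only symmetric fails.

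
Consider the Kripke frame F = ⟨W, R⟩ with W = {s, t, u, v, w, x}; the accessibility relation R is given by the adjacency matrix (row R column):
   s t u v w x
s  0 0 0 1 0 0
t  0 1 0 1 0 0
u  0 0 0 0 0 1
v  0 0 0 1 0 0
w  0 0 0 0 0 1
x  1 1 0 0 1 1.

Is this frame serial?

Yes

Serial: yes — every world has a successor (e.g. s R v).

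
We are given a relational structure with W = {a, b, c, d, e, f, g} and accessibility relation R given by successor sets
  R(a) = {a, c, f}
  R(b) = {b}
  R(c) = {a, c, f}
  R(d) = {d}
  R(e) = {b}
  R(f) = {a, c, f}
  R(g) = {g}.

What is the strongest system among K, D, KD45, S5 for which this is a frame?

KD45

Serial (axiom D): yes — every world has a successor (e.g. a R a).
Euclidean (axiom 5): yes — any two successors of a common world are R-related.
Transitive (axiom 4): yes — every two-step R-path is closed by a direct edge.
Reflexive (axiom T): no — e is not related to itself.
So F validates K, D, KD45; S5 would additionally require R to be reflexive. The strongest is KD45.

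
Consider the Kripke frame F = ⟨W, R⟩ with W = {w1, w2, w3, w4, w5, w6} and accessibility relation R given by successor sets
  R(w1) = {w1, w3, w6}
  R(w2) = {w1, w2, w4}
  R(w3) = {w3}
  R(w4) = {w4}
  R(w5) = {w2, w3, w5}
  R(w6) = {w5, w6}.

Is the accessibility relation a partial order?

Reflexive: yes — every world is R-related to itself.
Transitive: no — w1 R w6 and w6 R w5, but not w1 R w5.
Antisymmetric: yes — no distinct pair is related both ways.
So R is not a partial order.

No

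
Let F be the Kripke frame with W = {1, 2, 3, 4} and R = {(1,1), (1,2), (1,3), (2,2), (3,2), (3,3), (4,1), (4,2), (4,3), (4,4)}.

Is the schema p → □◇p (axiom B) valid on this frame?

No

Axiom B corresponds to the accessibility relation being symmetric.
Symmetric: no — 1 R 2 but not 2 R 1.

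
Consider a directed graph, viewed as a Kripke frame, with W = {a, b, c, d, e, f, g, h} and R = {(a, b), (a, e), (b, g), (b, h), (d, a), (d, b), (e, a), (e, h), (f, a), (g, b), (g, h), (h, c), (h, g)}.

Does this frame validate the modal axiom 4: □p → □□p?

No

By correspondence theory, 4 is valid on a frame iff R is transitive.
Transitive: no — a R b and b R g, but not a R g.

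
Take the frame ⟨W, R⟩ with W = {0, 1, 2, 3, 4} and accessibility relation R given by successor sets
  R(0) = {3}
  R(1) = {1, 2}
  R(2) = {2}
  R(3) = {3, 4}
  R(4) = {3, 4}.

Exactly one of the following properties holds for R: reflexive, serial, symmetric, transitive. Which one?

Reflexive: no — 0 is not related to itself.
Serial: yes — every world has a successor (e.g. 0 R 3).
Symmetric: no — 0 R 3 but not 3 R 0.
Transitive: no — 0 R 3 and 3 R 4, but not 0 R 4.
Only serial holds.

serial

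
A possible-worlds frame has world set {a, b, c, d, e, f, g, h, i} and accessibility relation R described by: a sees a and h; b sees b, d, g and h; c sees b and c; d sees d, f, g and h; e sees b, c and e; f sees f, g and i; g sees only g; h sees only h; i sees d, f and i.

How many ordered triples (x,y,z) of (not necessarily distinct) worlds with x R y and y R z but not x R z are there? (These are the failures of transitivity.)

Enumerating: (b,d,f), (c,b,d), (c,b,g), (c,b,h), (d,f,i), (e,b,d), (e,b,g), (e,b,h), (f,i,d), (i,d,g), (i,d,h), (i,f,g).

12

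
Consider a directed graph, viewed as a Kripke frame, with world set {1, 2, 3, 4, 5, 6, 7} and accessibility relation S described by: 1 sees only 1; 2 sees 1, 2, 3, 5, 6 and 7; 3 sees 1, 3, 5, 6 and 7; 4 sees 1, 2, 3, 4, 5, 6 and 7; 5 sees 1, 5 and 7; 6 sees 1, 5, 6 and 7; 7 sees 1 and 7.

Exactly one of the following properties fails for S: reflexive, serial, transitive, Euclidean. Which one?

Reflexive: yes — every world is S-related to itself.
Serial: yes — every world has a successor (e.g. 1 S 1).
Transitive: yes — every two-step S-path is closed by a direct edge.
Euclidean: no — 2 S 1 and 2 S 3, but not 1 S 3.
Only Euclidean fails.

Euclidean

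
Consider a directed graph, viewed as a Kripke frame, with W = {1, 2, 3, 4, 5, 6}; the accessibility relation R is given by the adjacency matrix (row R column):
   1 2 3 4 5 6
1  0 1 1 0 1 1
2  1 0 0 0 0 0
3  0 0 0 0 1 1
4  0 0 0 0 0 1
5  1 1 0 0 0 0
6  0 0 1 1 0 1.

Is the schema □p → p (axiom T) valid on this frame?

The schema T characterises exactly the reflexive frames.
Reflexive: no — 1 is not related to itself.

No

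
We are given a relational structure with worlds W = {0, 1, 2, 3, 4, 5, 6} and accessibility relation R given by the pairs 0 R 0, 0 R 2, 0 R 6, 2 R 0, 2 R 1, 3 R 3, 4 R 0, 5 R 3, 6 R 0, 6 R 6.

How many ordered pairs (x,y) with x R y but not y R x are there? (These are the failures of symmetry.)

3

Enumerating: (2,1), (4,0), (5,3).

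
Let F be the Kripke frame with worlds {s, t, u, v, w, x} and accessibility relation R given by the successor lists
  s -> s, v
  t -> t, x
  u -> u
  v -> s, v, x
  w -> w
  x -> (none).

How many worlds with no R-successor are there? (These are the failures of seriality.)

1

Enumerating: x.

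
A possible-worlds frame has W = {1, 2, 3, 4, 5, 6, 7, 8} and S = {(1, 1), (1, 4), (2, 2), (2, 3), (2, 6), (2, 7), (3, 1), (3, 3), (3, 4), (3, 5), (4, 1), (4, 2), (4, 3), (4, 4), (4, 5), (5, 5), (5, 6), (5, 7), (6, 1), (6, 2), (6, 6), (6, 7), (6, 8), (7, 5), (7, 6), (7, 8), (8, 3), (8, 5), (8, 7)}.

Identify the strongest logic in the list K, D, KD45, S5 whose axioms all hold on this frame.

Serial (axiom D): yes — every world has a successor (e.g. 1 S 1).
Euclidean (axiom 5): no — 2 S 3 and 2 S 6, but not 3 S 6.
Transitive (axiom 4): no — 1 S 4 and 4 S 2, but not 1 S 2.
Reflexive (axiom T): no — 7 is not related to itself.
So F validates K, D; KD45 would additionally require S to be Euclidean and transitive. The strongest is D.

D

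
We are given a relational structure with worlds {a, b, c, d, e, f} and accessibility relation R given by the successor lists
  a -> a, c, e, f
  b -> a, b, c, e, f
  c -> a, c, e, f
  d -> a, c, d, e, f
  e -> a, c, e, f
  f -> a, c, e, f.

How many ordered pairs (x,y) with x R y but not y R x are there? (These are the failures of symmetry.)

Enumerating: (b,a), (b,c), (b,e), (b,f), (d,a), (d,c), (d,e), (d,f).

8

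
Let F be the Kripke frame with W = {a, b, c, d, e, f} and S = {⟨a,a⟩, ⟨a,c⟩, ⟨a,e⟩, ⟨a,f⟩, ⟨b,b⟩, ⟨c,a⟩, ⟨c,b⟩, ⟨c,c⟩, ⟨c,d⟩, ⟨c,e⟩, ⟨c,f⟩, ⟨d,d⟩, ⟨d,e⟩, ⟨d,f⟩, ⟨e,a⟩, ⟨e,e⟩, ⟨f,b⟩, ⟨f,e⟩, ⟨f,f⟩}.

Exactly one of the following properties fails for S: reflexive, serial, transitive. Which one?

Reflexive: yes — every world is S-related to itself.
Serial: yes — every world has a successor (e.g. a S a).
Transitive: no — a S c and c S b, but not a S b.
Only transitive fails.

transitive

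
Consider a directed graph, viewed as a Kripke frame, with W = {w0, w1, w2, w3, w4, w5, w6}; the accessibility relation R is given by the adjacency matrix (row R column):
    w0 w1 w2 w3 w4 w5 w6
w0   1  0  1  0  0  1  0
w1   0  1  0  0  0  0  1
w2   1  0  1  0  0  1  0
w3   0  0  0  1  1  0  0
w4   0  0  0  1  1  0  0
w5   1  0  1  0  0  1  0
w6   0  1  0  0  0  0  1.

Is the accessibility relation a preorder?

Reflexive: yes — every world is R-related to itself.
Transitive: yes — every two-step R-path is closed by a direct edge.
So R is a preorder.

Yes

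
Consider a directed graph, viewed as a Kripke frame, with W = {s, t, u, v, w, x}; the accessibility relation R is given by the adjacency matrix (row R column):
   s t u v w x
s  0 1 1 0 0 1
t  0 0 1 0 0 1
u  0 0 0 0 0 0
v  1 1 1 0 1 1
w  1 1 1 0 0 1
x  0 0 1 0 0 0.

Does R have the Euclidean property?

No

Euclidean: no — s R u and s R t, but not u R t.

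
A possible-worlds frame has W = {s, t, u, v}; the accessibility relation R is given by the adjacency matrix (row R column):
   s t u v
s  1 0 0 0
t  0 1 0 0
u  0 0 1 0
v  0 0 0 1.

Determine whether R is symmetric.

Symmetric: yes — every pair in R has its reverse in R.

Yes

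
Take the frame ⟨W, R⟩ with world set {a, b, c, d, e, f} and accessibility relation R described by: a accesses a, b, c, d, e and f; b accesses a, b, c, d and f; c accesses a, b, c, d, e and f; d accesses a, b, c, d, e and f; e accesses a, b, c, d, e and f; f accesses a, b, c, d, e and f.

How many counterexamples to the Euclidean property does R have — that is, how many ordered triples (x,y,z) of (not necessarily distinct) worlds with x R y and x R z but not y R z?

Enumerating: (a,b,e), (c,b,e), (d,b,e), (e,b,e), (f,b,e).

5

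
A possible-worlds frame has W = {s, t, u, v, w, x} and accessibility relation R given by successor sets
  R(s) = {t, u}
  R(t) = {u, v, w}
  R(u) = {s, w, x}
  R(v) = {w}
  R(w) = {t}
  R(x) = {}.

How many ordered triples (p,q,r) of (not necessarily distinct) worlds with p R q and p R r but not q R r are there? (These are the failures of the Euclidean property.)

Enumerating: (s,t,t), (s,u,t), (s,u,u), (t,u,u), (t,u,v), (t,v,u), (t,v,v), (t,w,u), (t,w,v), (t,w,w), (u,s,s), (u,s,w), … and 9 more.
Total: 21.

21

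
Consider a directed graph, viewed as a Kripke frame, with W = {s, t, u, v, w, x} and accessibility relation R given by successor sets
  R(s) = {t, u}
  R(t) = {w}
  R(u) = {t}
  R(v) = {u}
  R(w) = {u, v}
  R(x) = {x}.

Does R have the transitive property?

No

Transitive: no — s R t and t R w, but not s R w.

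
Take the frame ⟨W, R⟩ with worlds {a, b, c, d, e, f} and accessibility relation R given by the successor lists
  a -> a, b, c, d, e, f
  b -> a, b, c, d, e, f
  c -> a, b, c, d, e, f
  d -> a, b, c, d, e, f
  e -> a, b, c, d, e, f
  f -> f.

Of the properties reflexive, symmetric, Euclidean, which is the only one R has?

reflexive

Reflexive: yes — every world is R-related to itself.
Symmetric: no — a R f but not f R a.
Euclidean: no — a R f and a R b, but not f R b.
Only reflexive holds.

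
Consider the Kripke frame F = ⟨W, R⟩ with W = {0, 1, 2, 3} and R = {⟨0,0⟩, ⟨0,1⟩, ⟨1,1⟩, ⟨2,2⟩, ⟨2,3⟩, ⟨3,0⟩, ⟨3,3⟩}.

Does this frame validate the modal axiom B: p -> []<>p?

Axiom B corresponds to the accessibility relation being symmetric.
Symmetric: no — 0 R 1 but not 1 R 0.

No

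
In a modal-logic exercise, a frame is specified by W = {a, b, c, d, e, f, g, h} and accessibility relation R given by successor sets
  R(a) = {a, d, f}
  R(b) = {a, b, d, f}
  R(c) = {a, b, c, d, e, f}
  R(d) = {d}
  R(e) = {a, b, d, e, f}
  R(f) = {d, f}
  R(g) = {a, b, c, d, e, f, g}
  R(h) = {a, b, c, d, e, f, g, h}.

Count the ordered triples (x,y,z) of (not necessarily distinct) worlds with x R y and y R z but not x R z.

0

R is transitive; there are no such tuples.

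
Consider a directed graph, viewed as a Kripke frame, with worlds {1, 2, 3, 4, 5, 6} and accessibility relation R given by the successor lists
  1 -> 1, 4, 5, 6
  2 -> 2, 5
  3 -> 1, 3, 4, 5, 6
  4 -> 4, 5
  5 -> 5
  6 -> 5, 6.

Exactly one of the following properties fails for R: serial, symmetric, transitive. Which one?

symmetric

Serial: yes — every world has a successor (e.g. 1 R 1).
Symmetric: no — 1 R 4 but not 4 R 1.
Transitive: yes — every two-step R-path is closed by a direct edge.
Only symmetric fails.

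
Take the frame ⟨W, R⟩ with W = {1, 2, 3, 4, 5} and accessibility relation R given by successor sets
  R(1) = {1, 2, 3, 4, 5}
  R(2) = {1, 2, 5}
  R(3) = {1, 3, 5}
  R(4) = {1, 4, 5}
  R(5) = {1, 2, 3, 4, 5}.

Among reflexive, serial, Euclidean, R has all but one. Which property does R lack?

Reflexive: yes — every world is R-related to itself.
Serial: yes — every world has a successor (e.g. 1 R 1).
Euclidean: no — 1 R 2 and 1 R 3, but not 2 R 3.
Only Euclidean fails.

Euclidean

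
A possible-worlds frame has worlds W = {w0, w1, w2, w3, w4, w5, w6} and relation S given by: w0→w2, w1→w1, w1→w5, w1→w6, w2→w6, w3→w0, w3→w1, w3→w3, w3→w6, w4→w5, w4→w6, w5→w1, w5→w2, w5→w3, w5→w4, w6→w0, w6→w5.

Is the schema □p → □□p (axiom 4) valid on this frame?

No

The schema 4 characterises exactly the transitive frames.
Transitive: no — w0 S w2 and w2 S w6, but not w0 S w6.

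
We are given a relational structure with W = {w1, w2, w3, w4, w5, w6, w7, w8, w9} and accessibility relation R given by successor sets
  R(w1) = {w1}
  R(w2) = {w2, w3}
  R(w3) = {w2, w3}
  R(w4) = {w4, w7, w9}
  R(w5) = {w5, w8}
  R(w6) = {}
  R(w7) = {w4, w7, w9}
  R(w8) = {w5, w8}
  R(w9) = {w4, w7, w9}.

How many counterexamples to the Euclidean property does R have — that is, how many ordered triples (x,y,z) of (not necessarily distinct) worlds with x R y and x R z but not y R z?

R is Euclidean; there are no such tuples.

0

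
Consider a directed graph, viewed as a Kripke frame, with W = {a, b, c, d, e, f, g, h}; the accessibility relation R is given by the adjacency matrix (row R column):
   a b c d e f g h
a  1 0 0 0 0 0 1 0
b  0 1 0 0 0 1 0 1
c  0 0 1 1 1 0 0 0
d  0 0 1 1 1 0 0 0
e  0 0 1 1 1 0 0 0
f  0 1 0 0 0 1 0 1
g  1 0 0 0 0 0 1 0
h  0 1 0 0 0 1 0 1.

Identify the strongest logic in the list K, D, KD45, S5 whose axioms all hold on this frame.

Serial (axiom D): yes — every world has a successor (e.g. a R a).
Euclidean (axiom 5): yes — any two successors of a common world are R-related.
Transitive (axiom 4): yes — every two-step R-path is closed by a direct edge.
Reflexive (axiom T): yes — every world is R-related to itself.
So F validates K, D, KD45, S5. The strongest is S5.

S5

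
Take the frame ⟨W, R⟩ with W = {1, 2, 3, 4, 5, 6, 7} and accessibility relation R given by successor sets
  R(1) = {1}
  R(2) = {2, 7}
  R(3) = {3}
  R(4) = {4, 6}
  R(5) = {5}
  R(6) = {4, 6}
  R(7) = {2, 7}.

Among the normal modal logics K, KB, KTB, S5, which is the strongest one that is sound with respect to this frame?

S5

Symmetric (axiom B): yes — every pair in R has its reverse in R.
Reflexive (axiom T): yes — every world is R-related to itself.
Euclidean (axiom 5): yes — any two successors of a common world are R-related.
So F validates K, KB, KTB, S5. The strongest is S5.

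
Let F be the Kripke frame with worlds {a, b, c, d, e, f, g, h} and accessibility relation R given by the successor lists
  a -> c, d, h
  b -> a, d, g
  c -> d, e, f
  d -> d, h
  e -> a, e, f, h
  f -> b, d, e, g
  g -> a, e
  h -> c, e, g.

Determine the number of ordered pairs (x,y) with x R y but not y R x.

Enumerating: (a,c), (a,d), (a,h), (b,a), (b,d), (b,g), (c,d), (c,e), (c,f), (d,h), (e,a), (f,b), (f,d), (f,g), (g,a), (g,e), (h,c), (h,g).

18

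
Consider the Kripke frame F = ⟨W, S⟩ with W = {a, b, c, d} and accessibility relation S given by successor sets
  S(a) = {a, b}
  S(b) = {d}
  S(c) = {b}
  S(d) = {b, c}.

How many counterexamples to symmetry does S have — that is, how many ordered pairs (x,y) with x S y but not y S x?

Enumerating: (a,b), (c,b), (d,c).

3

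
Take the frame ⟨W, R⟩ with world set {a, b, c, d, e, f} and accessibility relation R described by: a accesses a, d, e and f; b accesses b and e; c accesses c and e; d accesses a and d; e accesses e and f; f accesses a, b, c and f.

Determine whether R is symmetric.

Symmetric: no — a R e but not e R a.

No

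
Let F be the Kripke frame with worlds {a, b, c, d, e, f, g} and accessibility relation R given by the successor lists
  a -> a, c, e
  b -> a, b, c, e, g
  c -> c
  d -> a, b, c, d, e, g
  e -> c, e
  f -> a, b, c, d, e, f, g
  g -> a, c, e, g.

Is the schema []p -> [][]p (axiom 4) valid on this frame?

Yes

Axiom 4 corresponds to the accessibility relation being transitive.
Transitive: yes — every two-step R-path is closed by a direct edge.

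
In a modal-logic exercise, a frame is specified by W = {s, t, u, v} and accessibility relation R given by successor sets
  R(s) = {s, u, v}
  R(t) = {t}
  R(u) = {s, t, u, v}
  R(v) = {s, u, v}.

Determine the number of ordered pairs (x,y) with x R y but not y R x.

Enumerating: (u,t).

1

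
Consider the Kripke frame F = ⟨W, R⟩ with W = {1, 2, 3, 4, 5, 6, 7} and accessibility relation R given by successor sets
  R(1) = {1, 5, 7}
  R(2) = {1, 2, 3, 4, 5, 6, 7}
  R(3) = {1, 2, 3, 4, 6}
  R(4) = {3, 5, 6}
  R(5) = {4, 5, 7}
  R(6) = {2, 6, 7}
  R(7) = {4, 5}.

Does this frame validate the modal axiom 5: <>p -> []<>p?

No

By correspondence theory, 5 is valid on a frame iff R is Euclidean.
Euclidean: no — 2 R 1 and 2 R 3, but not 1 R 3.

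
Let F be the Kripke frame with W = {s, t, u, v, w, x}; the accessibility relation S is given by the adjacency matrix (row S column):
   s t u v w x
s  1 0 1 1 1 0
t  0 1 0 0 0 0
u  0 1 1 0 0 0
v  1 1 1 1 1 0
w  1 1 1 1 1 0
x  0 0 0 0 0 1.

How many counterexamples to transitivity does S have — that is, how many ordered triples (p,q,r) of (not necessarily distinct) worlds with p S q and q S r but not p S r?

Enumerating: (s,u,t), (s,v,t), (s,w,t).

3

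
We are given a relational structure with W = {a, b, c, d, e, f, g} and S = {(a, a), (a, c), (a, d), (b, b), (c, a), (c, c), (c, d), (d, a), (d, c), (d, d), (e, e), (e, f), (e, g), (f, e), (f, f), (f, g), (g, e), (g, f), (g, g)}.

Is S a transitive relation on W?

Yes

Transitive: yes — every two-step S-path is closed by a direct edge.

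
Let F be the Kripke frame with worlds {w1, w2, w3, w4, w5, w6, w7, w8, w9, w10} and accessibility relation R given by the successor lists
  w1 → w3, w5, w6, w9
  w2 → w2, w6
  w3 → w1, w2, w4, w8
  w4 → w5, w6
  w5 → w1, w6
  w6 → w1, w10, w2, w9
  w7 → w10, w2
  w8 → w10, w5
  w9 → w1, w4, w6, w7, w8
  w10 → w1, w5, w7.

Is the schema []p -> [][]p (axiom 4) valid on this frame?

No

The schema 4 characterises exactly the transitive frames.
Transitive: no — w1 R w3 and w3 R w2, but not w1 R w2.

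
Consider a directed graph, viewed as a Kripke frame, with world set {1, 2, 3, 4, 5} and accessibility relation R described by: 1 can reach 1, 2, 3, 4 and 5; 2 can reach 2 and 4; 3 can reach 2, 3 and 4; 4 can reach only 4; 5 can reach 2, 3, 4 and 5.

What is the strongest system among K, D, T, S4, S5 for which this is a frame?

Serial (axiom D): yes — every world has a successor (e.g. 1 R 1).
Reflexive (axiom T): yes — every world is R-related to itself.
Transitive (axiom 4): yes — every two-step R-path is closed by a direct edge.
Euclidean (axiom 5): no — 1 R 2 and 1 R 3, but not 2 R 3.
So F validates K, D, T, S4; S5 would additionally require R to be Euclidean. The strongest is S4.

S4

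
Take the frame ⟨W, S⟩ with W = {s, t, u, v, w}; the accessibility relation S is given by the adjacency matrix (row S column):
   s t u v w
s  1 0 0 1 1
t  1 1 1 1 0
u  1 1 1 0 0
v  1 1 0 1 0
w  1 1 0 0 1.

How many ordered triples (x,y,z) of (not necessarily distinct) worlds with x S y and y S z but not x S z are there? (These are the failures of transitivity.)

Enumerating: (s,v,t), (s,w,t), (t,s,w), (u,s,v), (u,s,w), (u,t,v), (v,s,w), (v,t,u), (w,s,v), (w,t,u), (w,t,v).

11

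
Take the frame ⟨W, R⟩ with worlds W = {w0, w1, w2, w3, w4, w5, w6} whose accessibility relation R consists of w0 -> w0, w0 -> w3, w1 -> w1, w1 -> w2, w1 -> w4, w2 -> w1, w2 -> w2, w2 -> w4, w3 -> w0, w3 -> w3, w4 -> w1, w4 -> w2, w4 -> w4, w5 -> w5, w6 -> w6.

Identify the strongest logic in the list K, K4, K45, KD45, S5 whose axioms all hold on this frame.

S5

Transitive (axiom 4): yes — every two-step R-path is closed by a direct edge.
Euclidean (axiom 5): yes — any two successors of a common world are R-related.
Serial (axiom D): yes — every world has a successor (e.g. w0 R w0).
Reflexive (axiom T): yes — every world is R-related to itself.
So F validates K, K4, K45, KD45, S5. The strongest is S5.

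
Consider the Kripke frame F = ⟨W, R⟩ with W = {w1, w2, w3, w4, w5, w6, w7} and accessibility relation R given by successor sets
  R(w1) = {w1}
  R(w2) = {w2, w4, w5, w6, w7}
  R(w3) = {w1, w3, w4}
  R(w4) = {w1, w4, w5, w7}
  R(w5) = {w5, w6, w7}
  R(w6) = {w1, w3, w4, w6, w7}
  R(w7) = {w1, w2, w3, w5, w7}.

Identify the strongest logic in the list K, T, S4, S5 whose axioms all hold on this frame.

T

Reflexive (axiom T): yes — every world is R-related to itself.
Transitive (axiom 4): no — w2 R w4 and w4 R w1, but not w2 R w1.
Euclidean (axiom 5): no — w2 R w4 and w2 R w6, but not w4 R w6.
So F validates K, T; S4 would additionally require R to be transitive. The strongest is T.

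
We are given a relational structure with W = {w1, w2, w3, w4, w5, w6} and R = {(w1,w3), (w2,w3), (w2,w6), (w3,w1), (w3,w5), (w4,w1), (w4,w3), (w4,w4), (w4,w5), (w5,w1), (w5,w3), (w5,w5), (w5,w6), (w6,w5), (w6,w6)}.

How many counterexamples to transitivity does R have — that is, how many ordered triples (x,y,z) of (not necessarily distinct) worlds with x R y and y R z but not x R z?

Enumerating: (w1,w3,w1), (w1,w3,w5), (w2,w3,w1), (w2,w3,w5), (w2,w6,w5), (w3,w1,w3), (w3,w5,w3), (w3,w5,w6), (w4,w5,w6), (w6,w5,w1), (w6,w5,w3).

11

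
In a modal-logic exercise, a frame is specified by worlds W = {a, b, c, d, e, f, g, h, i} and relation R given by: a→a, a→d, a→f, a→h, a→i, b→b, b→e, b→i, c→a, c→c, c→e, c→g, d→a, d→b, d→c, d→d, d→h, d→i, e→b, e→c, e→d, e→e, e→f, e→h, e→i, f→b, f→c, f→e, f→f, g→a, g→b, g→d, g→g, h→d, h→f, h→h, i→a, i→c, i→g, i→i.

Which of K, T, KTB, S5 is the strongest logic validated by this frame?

Reflexive (axiom T): yes — every world is R-related to itself.
Symmetric (axiom B): no — a R f but not f R a.
Euclidean (axiom 5): no — a R d and a R f, but not d R f.
So F validates K, T; KTB would additionally require R to be symmetric. The strongest is T.

T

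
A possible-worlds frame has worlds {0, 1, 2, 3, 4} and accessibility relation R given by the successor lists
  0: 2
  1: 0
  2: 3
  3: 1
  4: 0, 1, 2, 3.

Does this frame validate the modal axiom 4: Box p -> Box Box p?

No

By correspondence theory, 4 is valid on a frame iff R is transitive.
Transitive: no — 0 R 2 and 2 R 3, but not 0 R 3.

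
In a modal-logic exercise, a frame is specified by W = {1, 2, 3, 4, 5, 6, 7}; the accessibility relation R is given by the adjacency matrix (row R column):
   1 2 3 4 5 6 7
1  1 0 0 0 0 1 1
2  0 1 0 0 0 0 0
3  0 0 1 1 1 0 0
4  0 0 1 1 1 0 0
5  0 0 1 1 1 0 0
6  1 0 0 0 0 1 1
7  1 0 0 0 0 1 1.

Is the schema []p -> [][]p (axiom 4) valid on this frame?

Yes

By correspondence theory, 4 is valid on a frame iff R is transitive.
Transitive: yes — every two-step R-path is closed by a direct edge.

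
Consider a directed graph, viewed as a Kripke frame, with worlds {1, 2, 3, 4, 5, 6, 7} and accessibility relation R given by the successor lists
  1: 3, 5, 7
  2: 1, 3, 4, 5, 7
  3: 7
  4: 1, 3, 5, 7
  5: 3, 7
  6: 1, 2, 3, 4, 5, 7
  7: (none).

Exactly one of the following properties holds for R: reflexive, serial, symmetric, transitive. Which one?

Reflexive: no — 1 is not related to itself.
Serial: no — 7 has no R-successor.
Symmetric: no — 1 R 3 but not 3 R 1.
Transitive: yes — every two-step R-path is closed by a direct edge.
Only transitive holds.

transitive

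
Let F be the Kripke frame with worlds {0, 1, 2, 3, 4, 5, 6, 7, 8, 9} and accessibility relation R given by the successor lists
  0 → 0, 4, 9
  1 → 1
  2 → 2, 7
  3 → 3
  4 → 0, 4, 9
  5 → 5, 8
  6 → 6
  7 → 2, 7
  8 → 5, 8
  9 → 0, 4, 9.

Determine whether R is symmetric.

Symmetric: yes — every pair in R has its reverse in R.

Yes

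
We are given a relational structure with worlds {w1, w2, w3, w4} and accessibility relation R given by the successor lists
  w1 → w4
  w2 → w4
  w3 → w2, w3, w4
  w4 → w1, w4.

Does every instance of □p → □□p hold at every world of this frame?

No

Axiom 4 corresponds to the accessibility relation being transitive.
Transitive: no — w2 R w4 and w4 R w1, but not w2 R w1.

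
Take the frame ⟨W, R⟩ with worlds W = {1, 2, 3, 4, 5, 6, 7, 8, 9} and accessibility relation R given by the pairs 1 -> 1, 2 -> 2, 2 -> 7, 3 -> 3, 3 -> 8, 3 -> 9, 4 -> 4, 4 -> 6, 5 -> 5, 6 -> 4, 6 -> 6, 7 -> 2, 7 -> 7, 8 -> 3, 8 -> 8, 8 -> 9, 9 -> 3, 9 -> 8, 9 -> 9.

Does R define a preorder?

Reflexive: yes — every world is R-related to itself.
Transitive: yes — every two-step R-path is closed by a direct edge.
So R is a preorder.

Yes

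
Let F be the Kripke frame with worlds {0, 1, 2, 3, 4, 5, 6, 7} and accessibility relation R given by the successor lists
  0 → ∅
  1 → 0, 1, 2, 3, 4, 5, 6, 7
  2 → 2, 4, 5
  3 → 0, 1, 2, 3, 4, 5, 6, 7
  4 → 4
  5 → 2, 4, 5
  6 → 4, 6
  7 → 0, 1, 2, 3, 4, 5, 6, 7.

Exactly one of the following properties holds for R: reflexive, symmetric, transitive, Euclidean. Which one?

transitive

Reflexive: no — 0 is not related to itself.
Symmetric: no — 1 R 0 but not 0 R 1.
Transitive: yes — every two-step R-path is closed by a direct edge.
Euclidean: no — 1 R 0 and 1 R 2, but not 0 R 2.
Only transitive holds.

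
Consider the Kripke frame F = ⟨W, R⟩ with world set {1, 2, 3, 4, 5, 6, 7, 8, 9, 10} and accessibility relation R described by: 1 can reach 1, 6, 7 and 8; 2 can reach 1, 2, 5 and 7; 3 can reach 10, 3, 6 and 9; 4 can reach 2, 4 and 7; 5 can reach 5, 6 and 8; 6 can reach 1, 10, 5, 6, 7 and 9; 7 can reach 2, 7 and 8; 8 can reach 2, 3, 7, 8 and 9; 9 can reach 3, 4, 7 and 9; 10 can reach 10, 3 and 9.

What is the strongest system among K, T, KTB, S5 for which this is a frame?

T

Reflexive (axiom T): yes — every world is R-related to itself.
Symmetric (axiom B): no — 1 R 7 but not 7 R 1.
Euclidean (axiom 5): no — 1 R 6 and 1 R 8, but not 6 R 8.
So F validates K, T; KTB would additionally require R to be symmetric. The strongest is T.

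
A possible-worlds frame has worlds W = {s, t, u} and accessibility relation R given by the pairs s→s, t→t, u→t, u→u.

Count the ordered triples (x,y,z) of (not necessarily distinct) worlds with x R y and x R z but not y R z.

1

Enumerating: (u,t,u).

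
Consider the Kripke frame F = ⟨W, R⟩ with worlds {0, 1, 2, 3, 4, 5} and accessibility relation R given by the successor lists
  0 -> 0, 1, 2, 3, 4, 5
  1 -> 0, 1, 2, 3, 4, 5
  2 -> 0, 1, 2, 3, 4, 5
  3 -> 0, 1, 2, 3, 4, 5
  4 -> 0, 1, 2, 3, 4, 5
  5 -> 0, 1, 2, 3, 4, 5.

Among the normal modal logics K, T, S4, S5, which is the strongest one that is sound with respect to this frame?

S5

Reflexive (axiom T): yes — every world is R-related to itself.
Transitive (axiom 4): yes — every two-step R-path is closed by a direct edge.
Euclidean (axiom 5): yes — any two successors of a common world are R-related.
So F validates K, T, S4, S5. The strongest is S5.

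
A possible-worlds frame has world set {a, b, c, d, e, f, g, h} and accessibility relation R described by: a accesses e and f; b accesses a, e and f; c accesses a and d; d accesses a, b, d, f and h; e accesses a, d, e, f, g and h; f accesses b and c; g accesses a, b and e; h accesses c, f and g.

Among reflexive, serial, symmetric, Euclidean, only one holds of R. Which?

Reflexive: no — a is not related to itself.
Serial: yes — every world has a successor (e.g. a R e).
Symmetric: no — a R f but not f R a.
Euclidean: no — a R f and a R e, but not f R e.
Only serial holds.

serial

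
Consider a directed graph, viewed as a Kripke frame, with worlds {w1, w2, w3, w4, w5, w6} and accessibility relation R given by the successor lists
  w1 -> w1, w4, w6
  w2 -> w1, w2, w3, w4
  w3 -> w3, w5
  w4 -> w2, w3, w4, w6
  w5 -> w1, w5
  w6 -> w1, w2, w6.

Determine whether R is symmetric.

No

Symmetric: no — w1 R w4 but not w4 R w1.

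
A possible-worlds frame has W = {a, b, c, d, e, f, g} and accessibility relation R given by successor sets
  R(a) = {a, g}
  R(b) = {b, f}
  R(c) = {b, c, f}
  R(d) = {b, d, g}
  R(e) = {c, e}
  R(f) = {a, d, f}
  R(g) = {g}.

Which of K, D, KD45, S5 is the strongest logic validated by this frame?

Serial (axiom D): yes — every world has a successor (e.g. a R a).
Euclidean (axiom 5): no — c R f and c R b, but not f R b.
Transitive (axiom 4): no — b R f and f R a, but not b R a.
Reflexive (axiom T): yes — every world is R-related to itself.
So F validates K, D; KD45 would additionally require R to be Euclidean and transitive. The strongest is D.

D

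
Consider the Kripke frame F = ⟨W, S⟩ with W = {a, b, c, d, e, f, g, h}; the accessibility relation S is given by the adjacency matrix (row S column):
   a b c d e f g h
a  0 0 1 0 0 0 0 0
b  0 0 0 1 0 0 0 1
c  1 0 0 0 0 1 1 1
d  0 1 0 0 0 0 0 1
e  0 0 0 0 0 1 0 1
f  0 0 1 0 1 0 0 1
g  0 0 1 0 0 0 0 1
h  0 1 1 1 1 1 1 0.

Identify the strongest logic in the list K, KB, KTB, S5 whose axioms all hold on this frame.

KB

Symmetric (axiom B): yes — every pair in S has its reverse in S.
Reflexive (axiom T): no — a is not related to itself.
Euclidean (axiom 5): no — c S a and c S f, but not a S f.
So F validates K, KB; KTB would additionally require S to be reflexive. The strongest is KB.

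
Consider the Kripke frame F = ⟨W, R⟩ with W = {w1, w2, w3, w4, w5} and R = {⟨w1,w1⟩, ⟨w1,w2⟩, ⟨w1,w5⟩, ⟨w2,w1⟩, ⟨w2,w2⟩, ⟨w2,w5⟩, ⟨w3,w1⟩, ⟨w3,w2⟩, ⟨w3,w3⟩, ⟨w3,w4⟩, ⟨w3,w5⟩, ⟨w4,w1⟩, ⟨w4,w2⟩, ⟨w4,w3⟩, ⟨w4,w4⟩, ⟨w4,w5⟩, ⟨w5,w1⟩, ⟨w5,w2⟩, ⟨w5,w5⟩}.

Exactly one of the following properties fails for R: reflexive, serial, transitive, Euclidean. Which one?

Reflexive: yes — every world is R-related to itself.
Serial: yes — every world has a successor (e.g. w1 R w1).
Transitive: yes — every two-step R-path is closed by a direct edge.
Euclidean: no — w3 R w1 and w3 R w4, but not w1 R w4.
Only Euclidean fails.

Euclidean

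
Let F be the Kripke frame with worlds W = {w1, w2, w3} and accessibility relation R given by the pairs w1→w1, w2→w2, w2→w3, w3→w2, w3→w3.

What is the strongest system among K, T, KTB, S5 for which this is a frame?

Reflexive (axiom T): yes — every world is R-related to itself.
Symmetric (axiom B): yes — every pair in R has its reverse in R.
Euclidean (axiom 5): yes — any two successors of a common world are R-related.
So F validates K, T, KTB, S5. The strongest is S5.

S5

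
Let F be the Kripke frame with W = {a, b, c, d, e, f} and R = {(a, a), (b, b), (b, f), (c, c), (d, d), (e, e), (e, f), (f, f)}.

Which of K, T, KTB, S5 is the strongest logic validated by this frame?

Reflexive (axiom T): yes — every world is R-related to itself.
Symmetric (axiom B): no — b R f but not f R b.
Euclidean (axiom 5): no — b R f and b R b, but not f R b.
So F validates K, T; KTB would additionally require R to be symmetric. The strongest is T.

T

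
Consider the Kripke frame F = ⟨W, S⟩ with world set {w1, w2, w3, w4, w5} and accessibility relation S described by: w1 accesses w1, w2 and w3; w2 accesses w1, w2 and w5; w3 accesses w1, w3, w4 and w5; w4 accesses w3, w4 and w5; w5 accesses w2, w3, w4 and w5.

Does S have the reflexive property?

Reflexive: yes — every world is S-related to itself.

Yes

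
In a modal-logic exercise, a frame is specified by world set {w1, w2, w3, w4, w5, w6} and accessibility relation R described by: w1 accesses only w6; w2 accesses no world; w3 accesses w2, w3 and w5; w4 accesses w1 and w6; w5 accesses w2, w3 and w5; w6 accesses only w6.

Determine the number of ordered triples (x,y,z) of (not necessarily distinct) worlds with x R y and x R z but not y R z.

8

Enumerating: (w3,w2,w2), (w3,w2,w3), (w3,w2,w5), (w4,w1,w1), (w4,w6,w1), (w5,w2,w2), (w5,w2,w3), (w5,w2,w5).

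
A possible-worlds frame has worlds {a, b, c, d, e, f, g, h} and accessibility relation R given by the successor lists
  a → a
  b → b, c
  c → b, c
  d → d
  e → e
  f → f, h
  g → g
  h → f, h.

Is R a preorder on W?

Yes

Reflexive: yes — every world is R-related to itself.
Transitive: yes — every two-step R-path is closed by a direct edge.
So R is a preorder.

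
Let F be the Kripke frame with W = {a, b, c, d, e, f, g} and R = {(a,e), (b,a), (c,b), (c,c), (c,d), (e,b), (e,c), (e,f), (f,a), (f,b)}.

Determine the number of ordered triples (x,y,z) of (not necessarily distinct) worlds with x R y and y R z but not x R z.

Enumerating: (a,e,b), (a,e,c), (a,e,f), (b,a,e), (c,b,a), (e,b,a), (e,c,d), (e,f,a), (f,a,e).

9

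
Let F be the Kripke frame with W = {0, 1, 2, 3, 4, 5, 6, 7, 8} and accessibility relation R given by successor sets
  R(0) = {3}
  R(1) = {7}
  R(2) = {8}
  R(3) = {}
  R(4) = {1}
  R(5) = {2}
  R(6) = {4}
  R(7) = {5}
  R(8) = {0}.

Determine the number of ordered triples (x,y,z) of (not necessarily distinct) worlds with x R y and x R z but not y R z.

Enumerating: (0,3,3), (1,7,7), (2,8,8), (4,1,1), (5,2,2), (6,4,4), (7,5,5), (8,0,0).

8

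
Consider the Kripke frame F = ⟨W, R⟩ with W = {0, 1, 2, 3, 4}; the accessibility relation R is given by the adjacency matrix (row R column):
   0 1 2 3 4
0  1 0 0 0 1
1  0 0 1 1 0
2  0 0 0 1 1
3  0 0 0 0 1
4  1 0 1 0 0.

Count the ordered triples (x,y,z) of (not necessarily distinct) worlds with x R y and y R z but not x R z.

Enumerating: (0,4,2), (1,2,4), (1,3,4), (2,4,0), (2,4,2), (3,4,0), (3,4,2), (4,0,4), (4,2,3), (4,2,4).

10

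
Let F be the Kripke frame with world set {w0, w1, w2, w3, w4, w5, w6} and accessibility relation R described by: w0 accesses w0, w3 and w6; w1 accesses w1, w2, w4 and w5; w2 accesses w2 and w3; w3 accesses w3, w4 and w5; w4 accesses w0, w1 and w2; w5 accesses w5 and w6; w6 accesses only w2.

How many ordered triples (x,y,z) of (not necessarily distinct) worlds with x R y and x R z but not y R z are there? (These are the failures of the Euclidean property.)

26

Enumerating: (w0,w3,w0), (w0,w3,w6), (w0,w6,w0), (w0,w6,w3), (w0,w6,w6), (w1,w2,w1), (w1,w2,w4), (w1,w2,w5), (w1,w4,w4), (w1,w4,w5), (w1,w5,w1), (w1,w5,w2), … and 14 more.
Total: 26.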